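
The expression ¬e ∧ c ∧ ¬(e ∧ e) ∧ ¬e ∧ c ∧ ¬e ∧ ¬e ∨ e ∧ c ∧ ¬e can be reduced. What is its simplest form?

¬e ∧ c ∧ ¬(e ∧ e) ∧ ¬e ∧ c ∧ ¬e ∧ ¬e ∨ e ∧ c ∧ ¬e
= ¬e ∧ c ∧ ¬e ∧ ¬e ∧ c ∧ ¬e ∧ ¬e ∨ e ∧ c ∧ ¬e   [idempotence]
= ¬e ∧ c ∧ ¬e ∧ ¬e ∨ e ∧ c ∧ ¬e   [idempotence]
= ¬e ∧ c ∧ ¬e ∨ e ∧ c ∧ ¬e   [idempotence]
= c ∧ ¬e   [distribution]

c ∧ ¬e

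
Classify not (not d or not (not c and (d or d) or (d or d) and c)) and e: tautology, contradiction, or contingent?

contingent

not (not d or not (not c and (d or d) or (d or d) and c)) and e
= not (not d or not (d or d)) and e   [distribution]
= not (not d or not d) and e   [idempotence]
= d and d and e   [De Morgan]
= d and e   [idempotence]
This depends on d, e, so it is not a constant.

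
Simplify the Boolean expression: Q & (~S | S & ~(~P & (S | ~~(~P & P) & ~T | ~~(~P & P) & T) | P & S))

Q & ~S

Q & (~S | S & ~(~P & (S | ~~(~P & P) & ~T | ~~(~P & P) & T) | P & S))
= Q & (~S | S & ~(~P & (S | ~~(~P & P)) | P & S))
= Q & (~S | S & ~(~P & (S | ~P & P) | P & S))
= Q & (~S | S & ~(~P & S | P & S))
= Q & (~S | S & ~S)
= Q & ~S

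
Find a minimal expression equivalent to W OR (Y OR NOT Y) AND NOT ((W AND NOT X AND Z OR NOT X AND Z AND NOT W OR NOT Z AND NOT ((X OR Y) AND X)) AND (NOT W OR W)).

W OR X

W OR (Y OR NOT Y) AND NOT ((W AND NOT X AND Z OR NOT X AND Z AND NOT W OR NOT Z AND NOT ((X OR Y) AND X)) AND (NOT W OR W))
= W OR (Y OR NOT Y) AND NOT ((W AND NOT X AND Z OR NOT X AND Z AND NOT W OR NOT Z AND NOT X) AND (NOT W OR W))
= W OR (Y OR NOT Y) AND NOT ((NOT X AND Z OR NOT Z AND NOT X) AND (NOT W OR W))
= W OR (Y OR NOT Y) AND NOT (NOT X AND (NOT W OR W))
= W OR NOT (NOT X AND (NOT W OR W))
= W OR NOT NOT X
= W OR X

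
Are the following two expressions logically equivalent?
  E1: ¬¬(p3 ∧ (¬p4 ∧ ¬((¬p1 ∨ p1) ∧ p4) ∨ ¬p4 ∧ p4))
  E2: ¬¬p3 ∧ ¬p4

Yes

E1: ¬¬(p3 ∧ (¬p4 ∧ ¬((¬p1 ∨ p1) ∧ p4) ∨ ¬p4 ∧ p4))
    = p3 ∧ (¬p4 ∧ ¬((¬p1 ∨ p1) ∧ p4) ∨ ¬p4 ∧ p4)   (double negation)
    = p3 ∧ (¬p4 ∧ ¬p4 ∨ ¬p4 ∧ p4)   (complement / identity)
    = p3 ∧ ¬p4   (distribution)
E2: ¬¬p3 ∧ ¬p4
    = p3 ∧ ¬p4   (double negation)
Both reduce to p3 ∧ ¬p4, so they are equivalent.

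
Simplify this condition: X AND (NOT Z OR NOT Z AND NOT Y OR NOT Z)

X AND NOT Z

X AND (NOT Z OR NOT Z AND NOT Y OR NOT Z)
= X AND (NOT Z OR NOT Z)
= X AND NOT Z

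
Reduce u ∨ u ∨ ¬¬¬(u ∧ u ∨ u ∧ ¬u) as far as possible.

u ∨ u ∨ ¬¬¬(u ∧ u ∨ u ∧ ¬u)
= u ∨ u ∨ ¬¬¬u   — distribution
= u ∨ ¬¬¬u   — idempotence
= u ∨ ¬u   — double negation
= True   — complement

True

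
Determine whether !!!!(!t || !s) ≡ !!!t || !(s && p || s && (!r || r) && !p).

E1: !!!!(!t || !s)
    = !!(!t || !s)   (double negation)
    = !t || !s   (double negation)
E2: !!!t || !(s && p || s && (!r || r) && !p)
    = !!!t || !(s && p || s && !p)   (complement / identity)
    = !!!t || !s   (distribution)
    = !t || !s   (double negation)
Both reduce to !t || !s, so they are equivalent.

Yes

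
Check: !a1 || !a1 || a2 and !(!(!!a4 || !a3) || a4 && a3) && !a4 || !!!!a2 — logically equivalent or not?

E1: !a1 || !a1 || a2
    = !a1 || a2   — idempotence
E2: !(!(!!a4 || !a3) || a4 && a3) && !a4 || !!!!a2
    = !(!a4 && a3 || a4 && a3) && !a4 || !!!!a2   — De Morgan
    = !a3 && !a4 || !!!!a2   — distribution
    = !a3 && !a4 || !!a2   — double negation
    = !a3 && !a4 || a2   — double negation
These differ: at a1=0, a2=0, a3=1, a4=1, E1 = 1 but E2 = 0.

No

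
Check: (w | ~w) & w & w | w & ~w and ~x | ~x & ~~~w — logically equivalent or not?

E1: (w | ~w) & w & w | w & ~w
    = w & w | w & ~w   — complement / identity
    = w   — distribution
E2: ~x | ~x & ~~~w
    = ~x | ~x & ~w   — double negation
    = ~x   — absorption
These differ: at w=0, x=0, E1 = 0 but E2 = 1.

No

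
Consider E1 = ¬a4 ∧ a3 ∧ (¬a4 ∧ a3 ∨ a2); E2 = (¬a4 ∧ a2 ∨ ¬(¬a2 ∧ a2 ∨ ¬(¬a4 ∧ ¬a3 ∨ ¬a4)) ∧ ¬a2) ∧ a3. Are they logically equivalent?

Yes

E1: ¬a4 ∧ a3 ∧ (¬a4 ∧ a3 ∨ a2)
    = ¬a4 ∧ a3
E2: (¬a4 ∧ a2 ∨ ¬(¬a2 ∧ a2 ∨ ¬(¬a4 ∧ ¬a3 ∨ ¬a4)) ∧ ¬a2) ∧ a3
    = (¬a4 ∧ a2 ∨ ¬¬(¬a4 ∧ ¬a3 ∨ ¬a4) ∧ ¬a2) ∧ a3
    = (¬a4 ∧ a2 ∨ ¬¬¬a4 ∧ ¬a2) ∧ a3
    = (¬a4 ∧ a2 ∨ ¬a4 ∧ ¬a2) ∧ a3
    = ¬a4 ∧ a3
Both reduce to ¬a4 ∧ a3, so they are equivalent.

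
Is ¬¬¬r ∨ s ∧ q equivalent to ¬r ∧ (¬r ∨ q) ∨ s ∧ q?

Yes

E1: ¬¬¬r ∨ s ∧ q
    = ¬r ∨ s ∧ q
E2: ¬r ∧ (¬r ∨ q) ∨ s ∧ q
    = ¬r ∨ s ∧ q
Both reduce to ¬r ∨ s ∧ q, so they are equivalent.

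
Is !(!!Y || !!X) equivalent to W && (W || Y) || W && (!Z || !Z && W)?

E1: !(!!Y || !!X)
    = !Y && !X   (De Morgan)
E2: W && (W || Y) || W && (!Z || !Z && W)
    = W && (W || Y) || W && !Z   (absorption)
    = W || W && !Z   (absorption)
    = W   (absorption)
These differ: at W=1, X=0, Y=1, Z=0, E1 = 0 but E2 = 1.

No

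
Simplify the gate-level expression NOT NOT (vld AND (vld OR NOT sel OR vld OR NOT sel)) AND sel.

NOT NOT (vld AND (vld OR NOT sel OR vld OR NOT sel)) AND sel
= vld AND (vld OR NOT sel OR vld OR NOT sel) AND sel   [double negation]
= vld AND (vld OR NOT sel) AND sel   [idempotence]
= vld AND sel   [absorption]

vld AND sel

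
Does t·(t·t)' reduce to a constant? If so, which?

yes, False

t·(t·t)'
= t·t'   [idempotence]
= 0   [complement]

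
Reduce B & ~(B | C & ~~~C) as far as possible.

0

B & ~(B | C & ~~~C)
= B & ~(B | C & ~C)   [double negation]
= B & ~B   [complement / identity]
= 0   [complement]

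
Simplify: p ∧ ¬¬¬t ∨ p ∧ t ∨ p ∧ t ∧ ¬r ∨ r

p ∧ ¬¬¬t ∨ p ∧ t ∨ p ∧ t ∧ ¬r ∨ r
= p ∧ ¬t ∨ p ∧ t ∨ p ∧ t ∧ ¬r ∨ r   (double negation)
= p ∧ ¬t ∨ p ∧ (t ∨ t ∧ ¬r) ∨ r   (distribution)
= p ∧ ¬t ∨ p ∧ t ∨ r   (absorption)
= p ∨ r   (distribution)

p ∨ r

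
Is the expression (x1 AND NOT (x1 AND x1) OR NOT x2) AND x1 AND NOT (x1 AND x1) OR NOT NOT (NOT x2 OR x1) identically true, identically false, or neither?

(x1 AND NOT (x1 AND x1) OR NOT x2) AND x1 AND NOT (x1 AND x1) OR NOT NOT (NOT x2 OR x1)
= (x1 AND NOT (x1 AND x1) OR NOT x2) AND x1 AND NOT (x1 AND x1) OR NOT x2 OR x1   — double negation
= x1 AND NOT (x1 AND x1) OR NOT x2 OR x1   — absorption
= x1 AND NOT x1 OR NOT x2 OR x1   — idempotence
= NOT x2 OR x1   — complement / identity
This depends on x1, x2, so it is not a constant.

neither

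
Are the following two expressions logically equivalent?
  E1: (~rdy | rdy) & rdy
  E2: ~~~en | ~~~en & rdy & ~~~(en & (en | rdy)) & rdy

No

E1: (~rdy | rdy) & rdy
    = rdy   (complement / identity)
E2: ~~~en | ~~~en & rdy & ~~~(en & (en | rdy)) & rdy
    = ~~~en | ~~~en & rdy & ~~~en & rdy   (absorption)
    = ~~~en | ~~~en & rdy   (idempotence)
    = ~~~en   (absorption)
    = ~en   (double negation)
These differ: at en=0, rdy=0, E1 = 0 but E2 = 1.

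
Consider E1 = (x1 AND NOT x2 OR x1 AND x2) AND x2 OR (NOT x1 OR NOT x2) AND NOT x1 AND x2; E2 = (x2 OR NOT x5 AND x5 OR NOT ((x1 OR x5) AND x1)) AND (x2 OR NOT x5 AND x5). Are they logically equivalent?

Yes

E1: (x1 AND NOT x2 OR x1 AND x2) AND x2 OR (NOT x1 OR NOT x2) AND NOT x1 AND x2
    = x1 AND x2 OR (NOT x1 OR NOT x2) AND NOT x1 AND x2
    = x1 AND x2 OR NOT x1 AND x2
    = x2
E2: (x2 OR NOT x5 AND x5 OR NOT ((x1 OR x5) AND x1)) AND (x2 OR NOT x5 AND x5)
    = (x2 OR NOT x5 AND x5 OR NOT x1) AND (x2 OR NOT x5 AND x5)
    = x2 OR NOT x5 AND x5
    = x2
Both reduce to x2, so they are equivalent.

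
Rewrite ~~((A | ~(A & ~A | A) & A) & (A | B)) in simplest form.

~~((A | ~(A & ~A | A) & A) & (A | B))
= (A | ~(A & ~A | A) & A) & (A | B)
= (A | ~A & A) & (A | B)
= A & (A | B)
= A

A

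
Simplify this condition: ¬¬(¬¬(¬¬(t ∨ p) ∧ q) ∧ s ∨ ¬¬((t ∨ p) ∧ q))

¬¬(¬¬(¬¬(t ∨ p) ∧ q) ∧ s ∨ ¬¬((t ∨ p) ∧ q))
= ¬¬(¬¬((t ∨ p) ∧ q) ∧ s ∨ ¬¬((t ∨ p) ∧ q))   (double negation)
= ¬¬¬¬((t ∨ p) ∧ q)   (absorption)
= ¬¬((t ∨ p) ∧ q)   (double negation)
= (t ∨ p) ∧ q   (double negation)

(t ∨ p) ∧ q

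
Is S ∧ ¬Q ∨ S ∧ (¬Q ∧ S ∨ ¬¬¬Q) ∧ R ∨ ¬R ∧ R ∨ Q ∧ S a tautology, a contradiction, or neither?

S ∧ ¬Q ∨ S ∧ (¬Q ∧ S ∨ ¬¬¬Q) ∧ R ∨ ¬R ∧ R ∨ Q ∧ S
= S ∧ ¬Q ∨ S ∧ (¬Q ∧ S ∨ ¬¬¬Q) ∧ R ∨ Q ∧ S   [complement / identity]
= S ∧ ¬Q ∨ S ∧ (¬Q ∧ S ∨ ¬Q) ∧ R ∨ Q ∧ S   [double negation]
= S ∧ ¬Q ∨ S ∧ ¬Q ∧ R ∨ Q ∧ S   [absorption]
= S ∧ ¬Q ∨ Q ∧ S   [absorption]
= S   [distribution]
This depends on S, so it is not a constant.

neither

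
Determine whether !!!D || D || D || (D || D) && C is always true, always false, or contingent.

always true

!!!D || D || D || (D || D) && C
= !!!D || D || D   (absorption)
= !!!D || D   (idempotence)
= !D || D   (double negation)
= true   (complement)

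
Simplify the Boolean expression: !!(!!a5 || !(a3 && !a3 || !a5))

a5

!!(!!a5 || !(a3 && !a3 || !a5))
= !!a5 || !(a3 && !a3 || !a5)   (double negation)
= !!a5 || !!a5   (complement / identity)
= !!a5   (idempotence)
= a5   (double negation)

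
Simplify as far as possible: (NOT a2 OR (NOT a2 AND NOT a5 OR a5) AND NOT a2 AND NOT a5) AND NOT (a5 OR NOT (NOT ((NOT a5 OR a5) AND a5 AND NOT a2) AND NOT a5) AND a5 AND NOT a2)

NOT a2 AND NOT a5

(NOT a2 OR (NOT a2 AND NOT a5 OR a5) AND NOT a2 AND NOT a5) AND NOT (a5 OR NOT (NOT ((NOT a5 OR a5) AND a5 AND NOT a2) AND NOT a5) AND a5 AND NOT a2)
= (NOT a2 OR (NOT a2 AND NOT a5 OR a5) AND NOT a2 AND NOT a5) AND NOT (a5 OR NOT (NOT (a5 AND NOT a2) AND NOT a5) AND a5 AND NOT a2)   (complement / identity)
= (NOT a2 OR NOT a2 AND NOT a5) AND NOT (a5 OR NOT (NOT (a5 AND NOT a2) AND NOT a5) AND a5 AND NOT a2)   (absorption)
= NOT a2 AND NOT (a5 OR NOT (NOT (a5 AND NOT a2) AND NOT a5) AND a5 AND NOT a2)   (absorption)
= NOT a2 AND NOT (a5 OR (a5 AND NOT a2 OR a5) AND a5 AND NOT a2)   (De Morgan)
= NOT a2 AND NOT (a5 OR a5 AND NOT a2)   (absorption)
= NOT a2 AND NOT a5   (absorption)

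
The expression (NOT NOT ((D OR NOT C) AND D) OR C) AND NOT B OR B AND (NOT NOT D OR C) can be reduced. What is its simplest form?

(NOT NOT ((D OR NOT C) AND D) OR C) AND NOT B OR B AND (NOT NOT D OR C)
= (NOT NOT D OR C) AND NOT B OR B AND (NOT NOT D OR C)   — absorption
= NOT NOT D OR C   — distribution
= D OR C   — double negation

D OR C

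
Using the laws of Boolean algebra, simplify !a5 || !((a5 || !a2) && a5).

!a5 || !((a5 || !a2) && a5)
= !a5 || !a5
= !a5

!a5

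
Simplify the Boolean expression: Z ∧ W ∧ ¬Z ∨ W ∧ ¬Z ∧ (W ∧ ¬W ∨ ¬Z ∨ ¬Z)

Z ∧ W ∧ ¬Z ∨ W ∧ ¬Z ∧ (W ∧ ¬W ∨ ¬Z ∨ ¬Z)
= Z ∧ W ∧ ¬Z ∨ W ∧ ¬Z ∧ (¬Z ∨ ¬Z)   [complement / identity]
= Z ∧ W ∧ ¬Z ∨ W ∧ ¬Z ∧ ¬Z   [idempotence]
= W ∧ ¬Z   [distribution]

W ∧ ¬Z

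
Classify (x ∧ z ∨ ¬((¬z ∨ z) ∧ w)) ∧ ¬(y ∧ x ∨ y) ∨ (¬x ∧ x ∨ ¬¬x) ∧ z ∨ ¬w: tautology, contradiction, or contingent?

contingent

(x ∧ z ∨ ¬((¬z ∨ z) ∧ w)) ∧ ¬(y ∧ x ∨ y) ∨ (¬x ∧ x ∨ ¬¬x) ∧ z ∨ ¬w
= (x ∧ z ∨ ¬((¬z ∨ z) ∧ w)) ∧ ¬(y ∧ x ∨ y) ∨ ¬¬x ∧ z ∨ ¬w
= (x ∧ z ∨ ¬((¬z ∨ z) ∧ w)) ∧ ¬(y ∧ x ∨ y) ∨ x ∧ z ∨ ¬w
= (x ∧ z ∨ ¬((¬z ∨ z) ∧ w)) ∧ ¬y ∨ x ∧ z ∨ ¬w
= (x ∧ z ∨ ¬w) ∧ ¬y ∨ x ∧ z ∨ ¬w
= x ∧ z ∨ ¬w
This depends on w, x, z, so it is not a constant.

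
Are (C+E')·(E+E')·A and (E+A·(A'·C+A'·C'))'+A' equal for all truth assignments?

E1: (C+E')·(E+E')·A
    = (C+E')·A   — complement / identity
E2: (E+A·(A'·C+A'·C'))'+A'
    = (E+A·A')'+A'   — distribution
    = E'+A'   — complement / identity
These differ: at A=0, C=0, E=1, E1 = 0 but E2 = 1.

No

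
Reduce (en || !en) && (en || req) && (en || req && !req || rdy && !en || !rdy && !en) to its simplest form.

en || req

(en || !en) && (en || req) && (en || req && !req || rdy && !en || !rdy && !en)
= (en || !en) && (en || req) && (en || rdy && !en || !rdy && !en)   — complement / identity
= (en || req) && (en || rdy && !en || !rdy && !en)   — complement / identity
= (en || req) && (en || !en)   — distribution
= en || req   — complement / identity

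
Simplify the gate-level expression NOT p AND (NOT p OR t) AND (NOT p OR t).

NOT p AND (NOT p OR t) AND (NOT p OR t)
= NOT p AND (NOT p OR t)   (idempotence)
= NOT p   (absorption)

NOT p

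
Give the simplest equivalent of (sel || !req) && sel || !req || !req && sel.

sel || !req

(sel || !req) && sel || !req || !req && sel
= (sel || !req) && sel || !req   — absorption
= sel || !req   — absorption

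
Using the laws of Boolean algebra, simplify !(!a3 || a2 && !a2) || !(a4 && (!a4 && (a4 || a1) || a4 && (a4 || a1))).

!(!a3 || a2 && !a2) || !(a4 && (!a4 && (a4 || a1) || a4 && (a4 || a1)))
= !!a3 || !(a4 && (!a4 && (a4 || a1) || a4 && (a4 || a1)))   (complement / identity)
= !!a3 || !(a4 && (a4 || a1))   (distribution)
= !!a3 || !a4   (absorption)
= a3 || !a4   (double negation)

a3 || !a4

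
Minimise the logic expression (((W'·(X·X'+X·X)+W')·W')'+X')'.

W'·X

(((W'·(X·X'+X·X)+W')·W')'+X')'
= (((W'·X+W')·W')'+X')'   (distribution)
= ((W'·W')'+X')'   (absorption)
= ((W')'+X')'   (idempotence)
= W'·X   (De Morgan)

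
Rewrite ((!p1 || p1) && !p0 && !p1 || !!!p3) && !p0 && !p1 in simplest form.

((!p1 || p1) && !p0 && !p1 || !!!p3) && !p0 && !p1
= ((!p1 || p1) && !p0 && !p1 || !p3) && !p0 && !p1   — double negation
= (!p0 && !p1 || !p3) && !p0 && !p1   — complement / identity
= !p0 && !p1   — absorption

!p0 && !p1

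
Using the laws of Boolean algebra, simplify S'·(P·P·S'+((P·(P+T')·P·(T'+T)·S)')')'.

S'·P'

S'·(P·P·S'+((P·(P+T')·P·(T'+T)·S)')')'
= S'·(P·P·S'+((P·P·(T'+T)·S)')')'   [absorption]
= S'·(P·P·S'+((P·P·S)')')'   [complement / identity]
= S'·(P·P·S'+P·P·S)'   [double negation]
= S'·(P·P)'   [distribution]
= S'·P'   [idempotence]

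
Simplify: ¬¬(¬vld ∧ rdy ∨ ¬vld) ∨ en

¬¬(¬vld ∧ rdy ∨ ¬vld) ∨ en
= ¬vld ∧ rdy ∨ ¬vld ∨ en   (double negation)
= ¬vld ∨ en   (absorption)

¬vld ∨ en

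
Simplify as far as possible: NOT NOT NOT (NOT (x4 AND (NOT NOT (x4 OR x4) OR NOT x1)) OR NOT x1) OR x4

x4

NOT NOT NOT (NOT (x4 AND (NOT NOT (x4 OR x4) OR NOT x1)) OR NOT x1) OR x4
= NOT (NOT (x4 AND (NOT NOT (x4 OR x4) OR NOT x1)) OR NOT x1) OR x4
= x4 AND (NOT NOT (x4 OR x4) OR NOT x1) AND x1 OR x4
= x4 AND (x4 OR x4 OR NOT x1) AND x1 OR x4
= x4 AND (x4 OR NOT x1) AND x1 OR x4
= x4 AND x1 OR x4
= x4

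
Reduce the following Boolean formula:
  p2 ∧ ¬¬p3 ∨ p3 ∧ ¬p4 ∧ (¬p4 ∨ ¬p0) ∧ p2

p2 ∧ p3

p2 ∧ ¬¬p3 ∨ p3 ∧ ¬p4 ∧ (¬p4 ∨ ¬p0) ∧ p2
= p2 ∧ ¬¬p3 ∨ p3 ∧ ¬p4 ∧ p2   — absorption
= p2 ∧ p3 ∨ p3 ∧ ¬p4 ∧ p2   — double negation
= p2 ∧ (p3 ∨ p3 ∧ ¬p4)   — distribution
= p2 ∧ p3   — absorption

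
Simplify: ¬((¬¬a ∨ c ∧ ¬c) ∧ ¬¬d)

¬a ∨ ¬d

¬((¬¬a ∨ c ∧ ¬c) ∧ ¬¬d)
= ¬(¬¬a ∧ ¬¬d)
= ¬a ∨ ¬d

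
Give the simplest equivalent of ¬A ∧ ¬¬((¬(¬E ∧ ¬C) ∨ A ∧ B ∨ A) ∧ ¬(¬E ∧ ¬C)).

¬A ∧ (E ∨ C)

¬A ∧ ¬¬((¬(¬E ∧ ¬C) ∨ A ∧ B ∨ A) ∧ ¬(¬E ∧ ¬C))
= ¬A ∧ ¬¬((¬(¬E ∧ ¬C) ∨ A) ∧ ¬(¬E ∧ ¬C))
= ¬A ∧ ¬¬¬(¬E ∧ ¬C)
= ¬A ∧ ¬(¬E ∧ ¬C)
= ¬A ∧ (E ∨ C)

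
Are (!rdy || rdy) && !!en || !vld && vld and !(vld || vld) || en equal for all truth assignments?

No

E1: (!rdy || rdy) && !!en || !vld && vld
    = !!en || !vld && vld   — complement / identity
    = en || !vld && vld   — double negation
    = en   — complement / identity
E2: !(vld || vld) || en
    = !vld || en   — idempotence
These differ: at en=0, rdy=0, vld=0, E1 = 0 but E2 = 1.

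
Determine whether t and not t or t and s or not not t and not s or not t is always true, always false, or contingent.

t and not t or t and s or not not t and not s or not t
= t and s or not not t and not s or not t   [complement / identity]
= t and s or t and not s or not t   [double negation]
= t or not t   [distribution]
= True   [complement]

always true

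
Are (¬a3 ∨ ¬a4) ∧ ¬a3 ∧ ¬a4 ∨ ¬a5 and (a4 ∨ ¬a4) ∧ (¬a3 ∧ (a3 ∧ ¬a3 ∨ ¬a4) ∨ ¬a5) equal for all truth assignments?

E1: (¬a3 ∨ ¬a4) ∧ ¬a3 ∧ ¬a4 ∨ ¬a5
    = ¬a3 ∧ ¬a4 ∨ ¬a5   (absorption)
E2: (a4 ∨ ¬a4) ∧ (¬a3 ∧ (a3 ∧ ¬a3 ∨ ¬a4) ∨ ¬a5)
    = (a4 ∨ ¬a4) ∧ (¬a3 ∧ ¬a4 ∨ ¬a5)   (complement / identity)
    = ¬a3 ∧ ¬a4 ∨ ¬a5   (complement / identity)
Both reduce to ¬a3 ∧ ¬a4 ∨ ¬a5, so they are equivalent.

Yes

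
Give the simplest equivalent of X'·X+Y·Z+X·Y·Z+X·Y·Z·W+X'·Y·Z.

Y·Z

X'·X+Y·Z+X·Y·Z+X·Y·Z·W+X'·Y·Z
= X'·X+Y·Z+X·Y·Z+X'·Y·Z
= X'·X+Y·Z+Y·Z
= Y·Z+Y·Z
= Y·Z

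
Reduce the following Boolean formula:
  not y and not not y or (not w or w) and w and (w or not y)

w

not y and not not y or (not w or w) and w and (w or not y)
= not y and y or (not w or w) and w and (w or not y)   — double negation
= not y and y or (not w or w) and w   — absorption
= (not w or w) and w   — complement / identity
= w   — complement / identity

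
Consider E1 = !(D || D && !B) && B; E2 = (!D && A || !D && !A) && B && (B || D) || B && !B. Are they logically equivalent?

Yes

E1: !(D || D && !B) && B
    = !D && B
E2: (!D && A || !D && !A) && B && (B || D) || B && !B
    = (!D && A || !D && !A) && B && (B || D)
    = !D && B && (B || D)
    = !D && B
Both reduce to !D && B, so they are equivalent.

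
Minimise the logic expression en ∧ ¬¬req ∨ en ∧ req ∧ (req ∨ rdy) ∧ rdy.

en ∧ ¬¬req ∨ en ∧ req ∧ (req ∨ rdy) ∧ rdy
= en ∧ ¬¬req ∨ en ∧ req ∧ rdy
= en ∧ req ∨ en ∧ req ∧ rdy
= en ∧ req

en ∧ req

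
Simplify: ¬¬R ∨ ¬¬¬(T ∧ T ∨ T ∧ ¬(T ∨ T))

R ∨ ¬T

¬¬R ∨ ¬¬¬(T ∧ T ∨ T ∧ ¬(T ∨ T))
= ¬¬R ∨ ¬¬¬(T ∧ T ∨ T ∧ ¬T)   — idempotence
= ¬¬R ∨ ¬¬¬T   — distribution
= ¬¬R ∨ ¬T   — double negation
= R ∨ ¬T   — double negation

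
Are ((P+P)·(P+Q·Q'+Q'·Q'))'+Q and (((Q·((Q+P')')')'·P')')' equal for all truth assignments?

E1: ((P+P)·(P+Q·Q'+Q'·Q'))'+Q
    = ((P+P)·(P+Q'))'+Q   (distribution)
    = (P+P·Q')'+Q   (distribution)
    = P'+Q   (absorption)
E2: (((Q·((Q+P')')')'·P')')'
    = (((Q·(Q+P'))'·P')')'   (double negation)
    = (Q·(Q+P'))'·P'   (double negation)
    = Q'·P'   (absorption)
These differ: at P=0, Q=1, E1 = 1 but E2 = 0.

No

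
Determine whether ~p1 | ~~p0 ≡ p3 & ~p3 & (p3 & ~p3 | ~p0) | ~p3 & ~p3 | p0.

E1: ~p1 | ~~p0
    = ~p1 | p0
E2: p3 & ~p3 & (p3 & ~p3 | ~p0) | ~p3 & ~p3 | p0
    = p3 & ~p3 | ~p3 & ~p3 | p0
    = ~p3 | p0
These differ: at p0=0, p1=1, p3=0, E1 = 0 but E2 = 1.

No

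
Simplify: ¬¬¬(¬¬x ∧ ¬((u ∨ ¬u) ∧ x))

True

¬¬¬(¬¬x ∧ ¬((u ∨ ¬u) ∧ x))
= ¬¬¬(¬¬x ∧ ¬x)   [complement / identity]
= ¬¬(¬x ∨ x)   [De Morgan]
= ¬x ∨ x   [double negation]
= True   [complement]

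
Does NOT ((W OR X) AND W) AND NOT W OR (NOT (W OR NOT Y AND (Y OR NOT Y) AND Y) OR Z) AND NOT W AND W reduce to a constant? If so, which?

no

NOT ((W OR X) AND W) AND NOT W OR (NOT (W OR NOT Y AND (Y OR NOT Y) AND Y) OR Z) AND NOT W AND W
= NOT ((W OR X) AND W) AND NOT W OR (NOT (W OR NOT Y AND Y) OR Z) AND NOT W AND W   — complement / identity
= NOT ((W OR X) AND W) AND NOT W OR (NOT W OR Z) AND NOT W AND W   — complement / identity
= NOT W AND NOT W OR (NOT W OR Z) AND NOT W AND W   — absorption
= NOT W AND NOT W OR NOT W AND W   — absorption
= NOT W   — distribution
This depends on W, so it is not a constant.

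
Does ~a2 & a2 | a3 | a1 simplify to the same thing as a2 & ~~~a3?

No

E1: ~a2 & a2 | a3 | a1
    = a3 | a1   [complement / identity]
E2: a2 & ~~~a3
    = a2 & ~a3   [double negation]
These differ: at a1=1, a2=0, a3=1, E1 = 1 but E2 = 0.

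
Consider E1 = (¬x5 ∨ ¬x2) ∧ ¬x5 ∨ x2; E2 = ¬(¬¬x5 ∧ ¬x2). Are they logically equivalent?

Yes

E1: (¬x5 ∨ ¬x2) ∧ ¬x5 ∨ x2
    = ¬x5 ∨ x2
E2: ¬(¬¬x5 ∧ ¬x2)
    = ¬x5 ∨ x2
Both reduce to ¬x5 ∨ x2, so they are equivalent.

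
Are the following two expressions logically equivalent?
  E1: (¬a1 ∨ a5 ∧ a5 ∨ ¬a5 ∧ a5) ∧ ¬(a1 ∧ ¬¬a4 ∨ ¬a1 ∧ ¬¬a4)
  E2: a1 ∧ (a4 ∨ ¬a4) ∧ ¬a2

No

E1: (¬a1 ∨ a5 ∧ a5 ∨ ¬a5 ∧ a5) ∧ ¬(a1 ∧ ¬¬a4 ∨ ¬a1 ∧ ¬¬a4)
    = (¬a1 ∨ a5 ∧ a5 ∨ ¬a5 ∧ a5) ∧ ¬¬¬a4
    = (¬a1 ∨ a5 ∧ a5 ∨ ¬a5 ∧ a5) ∧ ¬a4
    = (¬a1 ∨ a5) ∧ ¬a4
E2: a1 ∧ (a4 ∨ ¬a4) ∧ ¬a2
    = a1 ∧ ¬a2
These differ: at a1=0, a2=1, a4=0, a5=0, E1 = 1 but E2 = 0.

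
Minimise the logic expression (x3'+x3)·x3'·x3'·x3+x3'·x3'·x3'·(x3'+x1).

(x3'+x3)·x3'·x3'·x3+x3'·x3'·x3'·(x3'+x1)
= (x3'+x3)·x3'·x3'·x3+x3'·x3'·x3'   [absorption]
= x3'·x3'·x3+x3'·x3'·x3'   [complement / identity]
= x3'·x3'   [distribution]
= x3'   [idempotence]

x3'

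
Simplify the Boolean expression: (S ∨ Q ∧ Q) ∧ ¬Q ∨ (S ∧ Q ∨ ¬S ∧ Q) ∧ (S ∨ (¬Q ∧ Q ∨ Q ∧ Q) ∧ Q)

S ∨ Q

(S ∨ Q ∧ Q) ∧ ¬Q ∨ (S ∧ Q ∨ ¬S ∧ Q) ∧ (S ∨ (¬Q ∧ Q ∨ Q ∧ Q) ∧ Q)
= (S ∨ Q ∧ Q) ∧ ¬Q ∨ (S ∧ Q ∨ ¬S ∧ Q) ∧ (S ∨ Q ∧ Q)   [distribution]
= (S ∨ Q ∧ Q) ∧ ¬Q ∨ Q ∧ (S ∨ Q ∧ Q)   [distribution]
= S ∨ Q ∧ Q   [distribution]
= S ∨ Q   [idempotence]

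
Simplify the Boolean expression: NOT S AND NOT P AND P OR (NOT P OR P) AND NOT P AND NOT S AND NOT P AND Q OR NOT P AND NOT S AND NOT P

NOT S AND NOT P AND P OR (NOT P OR P) AND NOT P AND NOT S AND NOT P AND Q OR NOT P AND NOT S AND NOT P
= NOT S AND NOT P AND P OR NOT P AND NOT S AND NOT P AND Q OR NOT P AND NOT S AND NOT P
= NOT S AND NOT P AND P OR NOT P AND NOT S AND NOT P
= NOT S AND NOT P

NOT S AND NOT P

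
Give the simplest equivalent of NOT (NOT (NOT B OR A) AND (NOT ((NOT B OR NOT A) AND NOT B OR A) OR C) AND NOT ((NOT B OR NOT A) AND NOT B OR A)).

NOT (NOT (NOT B OR A) AND (NOT ((NOT B OR NOT A) AND NOT B OR A) OR C) AND NOT ((NOT B OR NOT A) AND NOT B OR A))
= NOT (NOT (NOT B OR A) AND NOT ((NOT B OR NOT A) AND NOT B OR A))   (absorption)
= NOT (NOT (NOT B OR A) AND NOT (NOT B OR A))   (absorption)
= NOT B OR A OR NOT B OR A   (De Morgan)
= NOT B OR A   (idempotence)

NOT B OR A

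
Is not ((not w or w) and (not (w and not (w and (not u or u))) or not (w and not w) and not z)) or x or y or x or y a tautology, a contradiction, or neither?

not ((not w or w) and (not (w and not (w and (not u or u))) or not (w and not w) and not z)) or x or y or x or y
= not ((not w or w) and (not (w and not w) or not (w and not w) and not z)) or x or y or x or y
= not ((not w or w) and (not (w and not w) or not (w and not w) and not z)) or x or y
= not (not (w and not w) or not (w and not w) and not z) or x or y
= not not (w and not w) or x or y
= w and not w or x or y
= x or y
This depends on x, y, so it is not a constant.

neither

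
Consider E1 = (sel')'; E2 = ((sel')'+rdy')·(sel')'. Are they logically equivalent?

E1: (sel')'
    = sel   — double negation
E2: ((sel')'+rdy')·(sel')'
    = (sel')'   — absorption
    = sel   — double negation
Both reduce to sel, so they are equivalent.

Yes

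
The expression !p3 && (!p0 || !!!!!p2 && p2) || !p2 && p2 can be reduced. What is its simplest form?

!p3 && !p0

!p3 && (!p0 || !!!!!p2 && p2) || !p2 && p2
= !p3 && (!p0 || !!!p2 && p2) || !p2 && p2   (double negation)
= !p3 && (!p0 || !p2 && p2) || !p2 && p2   (double negation)
= !p3 && (!p0 || !p2 && p2)   (complement / identity)
= !p3 && !p0   (complement / identity)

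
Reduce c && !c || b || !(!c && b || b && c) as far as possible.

true

c && !c || b || !(!c && b || b && c)
= b || !(!c && b || b && c)   [complement / identity]
= b || !b   [distribution]
= true   [complement]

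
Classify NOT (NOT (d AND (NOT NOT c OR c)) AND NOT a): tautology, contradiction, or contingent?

contingent

NOT (NOT (d AND (NOT NOT c OR c)) AND NOT a)
= NOT (NOT (d AND (c OR c)) AND NOT a)   [double negation]
= d AND (c OR c) OR a   [De Morgan]
= d AND c OR a   [idempotence]
This depends on a, c, d, so it is not a constant.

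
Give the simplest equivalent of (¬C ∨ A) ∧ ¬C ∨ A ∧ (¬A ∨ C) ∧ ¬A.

(¬C ∨ A) ∧ ¬C ∨ A ∧ (¬A ∨ C) ∧ ¬A
= (¬C ∨ A) ∧ ¬C ∨ A ∧ ¬A
= (¬C ∨ A) ∧ ¬C
= ¬C

¬C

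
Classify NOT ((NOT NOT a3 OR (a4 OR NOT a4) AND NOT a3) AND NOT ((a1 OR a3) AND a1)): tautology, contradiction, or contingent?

contingent

NOT ((NOT NOT a3 OR (a4 OR NOT a4) AND NOT a3) AND NOT ((a1 OR a3) AND a1))
= NOT ((NOT NOT a3 OR NOT a3) AND NOT ((a1 OR a3) AND a1))   (complement / identity)
= NOT ((a3 OR NOT a3) AND NOT ((a1 OR a3) AND a1))   (double negation)
= NOT ((a3 OR NOT a3) AND NOT a1)   (absorption)
= NOT NOT a1   (complement / identity)
= a1   (double negation)
This depends on a1, so it is not a constant.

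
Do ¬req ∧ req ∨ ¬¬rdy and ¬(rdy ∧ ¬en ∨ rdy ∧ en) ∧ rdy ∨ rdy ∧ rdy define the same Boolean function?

E1: ¬req ∧ req ∨ ¬¬rdy
    = ¬req ∧ req ∨ rdy   (double negation)
    = rdy   (complement / identity)
E2: ¬(rdy ∧ ¬en ∨ rdy ∧ en) ∧ rdy ∨ rdy ∧ rdy
    = ¬rdy ∧ rdy ∨ rdy ∧ rdy   (distribution)
    = rdy   (distribution)
Both reduce to rdy, so they are equivalent.

Yes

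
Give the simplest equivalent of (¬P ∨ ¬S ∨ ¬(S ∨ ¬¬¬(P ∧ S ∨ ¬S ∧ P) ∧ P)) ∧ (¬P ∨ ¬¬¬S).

¬P ∨ ¬S

(¬P ∨ ¬S ∨ ¬(S ∨ ¬¬¬(P ∧ S ∨ ¬S ∧ P) ∧ P)) ∧ (¬P ∨ ¬¬¬S)
= (¬P ∨ ¬S ∨ ¬(S ∨ ¬¬¬P ∧ P)) ∧ (¬P ∨ ¬¬¬S)   (distribution)
= (¬P ∨ ¬S ∨ ¬(S ∨ ¬P ∧ P)) ∧ (¬P ∨ ¬¬¬S)   (double negation)
= (¬P ∨ ¬S ∨ ¬(S ∨ ¬P ∧ P)) ∧ (¬P ∨ ¬S)   (double negation)
= (¬P ∨ ¬S ∨ ¬S) ∧ (¬P ∨ ¬S)   (complement / identity)
= ¬P ∨ ¬S   (absorption)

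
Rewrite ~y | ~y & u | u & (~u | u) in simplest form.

~y | ~y & u | u & (~u | u)
= ~y | ~y & u | u   [complement / identity]
= ~y | u   [absorption]

~y | u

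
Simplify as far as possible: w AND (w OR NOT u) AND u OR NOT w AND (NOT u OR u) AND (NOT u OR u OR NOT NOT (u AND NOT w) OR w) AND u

u

w AND (w OR NOT u) AND u OR NOT w AND (NOT u OR u) AND (NOT u OR u OR NOT NOT (u AND NOT w) OR w) AND u
= w AND (w OR NOT u) AND u OR NOT w AND (NOT u OR u) AND (NOT u OR u OR u AND NOT w OR w) AND u   [double negation]
= w AND (w OR NOT u) AND u OR NOT w AND (NOT u OR u) AND (NOT u OR u OR w) AND u   [absorption]
= w AND (w OR NOT u) AND u OR NOT w AND (NOT u OR u) AND u   [absorption]
= w AND u OR NOT w AND (NOT u OR u) AND u   [absorption]
= w AND u OR NOT w AND u   [complement / identity]
= u   [distribution]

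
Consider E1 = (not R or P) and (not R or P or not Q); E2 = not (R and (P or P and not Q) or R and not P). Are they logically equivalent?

No

E1: (not R or P) and (not R or P or not Q)
    = not R or P
E2: not (R and (P or P and not Q) or R and not P)
    = not (R and P or R and not P)
    = not R
These differ: at P=1, Q=1, R=1, E1 = 1 but E2 = 0.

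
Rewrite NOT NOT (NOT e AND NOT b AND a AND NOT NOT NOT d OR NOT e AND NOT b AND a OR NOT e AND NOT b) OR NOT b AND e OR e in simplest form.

NOT NOT (NOT e AND NOT b AND a AND NOT NOT NOT d OR NOT e AND NOT b AND a OR NOT e AND NOT b) OR NOT b AND e OR e
= NOT e AND NOT b AND a AND NOT NOT NOT d OR NOT e AND NOT b AND a OR NOT e AND NOT b OR NOT b AND e OR e   (double negation)
= NOT e AND NOT b AND a AND NOT d OR NOT e AND NOT b AND a OR NOT e AND NOT b OR NOT b AND e OR e   (double negation)
= NOT e AND NOT b AND a OR NOT e AND NOT b OR NOT b AND e OR e   (absorption)
= NOT e AND NOT b OR NOT b AND e OR e   (absorption)
= NOT b OR e   (distribution)

NOT b OR e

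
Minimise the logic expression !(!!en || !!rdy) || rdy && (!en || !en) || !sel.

!en || !sel

!(!!en || !!rdy) || rdy && (!en || !en) || !sel
= !(!!en || !!rdy) || rdy && !en || !sel   — idempotence
= !en && !rdy || rdy && !en || !sel   — De Morgan
= !en || !sel   — distribution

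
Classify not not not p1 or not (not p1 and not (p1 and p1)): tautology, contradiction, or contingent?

not not not p1 or not (not p1 and not (p1 and p1))
= not p1 or not (not p1 and not (p1 and p1))   — double negation
= not p1 or not (not p1 and not p1)   — idempotence
= not p1 or p1 or p1   — De Morgan
= not p1 or p1   — idempotence
= True   — complement

tautology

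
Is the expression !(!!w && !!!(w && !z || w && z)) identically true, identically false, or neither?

identically true

!(!!w && !!!(w && !z || w && z))
= !w || !!(w && !z || w && z)
= !w || w && !z || w && z
= !w || w
= true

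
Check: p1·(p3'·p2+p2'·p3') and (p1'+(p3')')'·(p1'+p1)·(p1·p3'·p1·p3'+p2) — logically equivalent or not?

Yes

E1: p1·(p3'·p2+p2'·p3')
    = p1·p3'   (distribution)
E2: (p1'+(p3')')'·(p1'+p1)·(p1·p3'·p1·p3'+p2)
    = p1·p3'·(p1'+p1)·(p1·p3'·p1·p3'+p2)   (De Morgan)
    = p1·p3'·(p1·p3'·p1·p3'+p2)   (complement / identity)
    = p1·p3'·(p1·p3'+p2)   (idempotence)
    = p1·p3'   (absorption)
Both reduce to p1·p3', so they are equivalent.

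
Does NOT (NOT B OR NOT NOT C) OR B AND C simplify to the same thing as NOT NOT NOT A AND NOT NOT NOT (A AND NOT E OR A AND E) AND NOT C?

No

E1: NOT (NOT B OR NOT NOT C) OR B AND C
    = B AND NOT C OR B AND C   (De Morgan)
    = B   (distribution)
E2: NOT NOT NOT A AND NOT NOT NOT (A AND NOT E OR A AND E) AND NOT C
    = NOT NOT NOT A AND NOT NOT NOT A AND NOT C   (distribution)
    = NOT NOT NOT A AND NOT C   (idempotence)
    = NOT A AND NOT C   (double negation)
These differ: at A=0, B=1, C=1, E=0, E1 = 1 but E2 = 0.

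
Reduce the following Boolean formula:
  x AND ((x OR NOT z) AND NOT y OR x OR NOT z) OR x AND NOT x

x

x AND ((x OR NOT z) AND NOT y OR x OR NOT z) OR x AND NOT x
= x AND (x OR NOT z) OR x AND NOT x   [absorption]
= x OR x AND NOT x   [absorption]
= x   [complement / identity]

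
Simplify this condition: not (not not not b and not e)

b or e

not (not not not b and not e)
= not (not b and not e)   [double negation]
= b or e   [De Morgan]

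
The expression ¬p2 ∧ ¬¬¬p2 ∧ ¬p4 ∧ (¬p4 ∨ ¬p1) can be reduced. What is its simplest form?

¬p2 ∧ ¬¬¬p2 ∧ ¬p4 ∧ (¬p4 ∨ ¬p1)
= ¬p2 ∧ ¬¬¬p2 ∧ ¬p4   [absorption]
= ¬p2 ∧ ¬p2 ∧ ¬p4   [double negation]
= ¬p2 ∧ ¬p4   [idempotence]

¬p2 ∧ ¬p4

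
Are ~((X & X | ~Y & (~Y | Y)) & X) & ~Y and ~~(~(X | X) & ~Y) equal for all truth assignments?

Yes

E1: ~((X & X | ~Y & (~Y | Y)) & X) & ~Y
    = ~((X & X | ~Y) & X) & ~Y   [complement / identity]
    = ~((X | ~Y) & X) & ~Y   [idempotence]
    = ~X & ~Y   [absorption]
E2: ~~(~(X | X) & ~Y)
    = ~~(~X & ~Y)   [idempotence]
    = ~X & ~Y   [double negation]
Both reduce to ~X & ~Y, so they are equivalent.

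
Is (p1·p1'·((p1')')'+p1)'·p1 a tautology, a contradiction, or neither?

(p1·p1'·((p1')')'+p1)'·p1
= (p1·p1'·p1'+p1)'·p1   (double negation)
= (p1·p1'+p1)'·p1   (idempotence)
= p1'·p1   (complement / identity)
= 0   (complement)

contradiction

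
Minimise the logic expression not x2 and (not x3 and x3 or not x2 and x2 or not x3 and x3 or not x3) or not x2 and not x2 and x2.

not x2 and not x3

not x2 and (not x3 and x3 or not x2 and x2 or not x3 and x3 or not x3) or not x2 and not x2 and x2
= not x2 and (not x3 and x3 or not x2 and x2 or not x3 and x3 or not x3) or not x2 and x2   [idempotence]
= not x2 and (not x3 and x3 or not x3 and x3 or not x3) or not x2 and x2   [complement / identity]
= not x2 and (not x3 and x3 or not x3) or not x2 and x2   [complement / identity]
= not x2 and not x3 or not x2 and x2   [complement / identity]
= not x2 and not x3   [complement / identity]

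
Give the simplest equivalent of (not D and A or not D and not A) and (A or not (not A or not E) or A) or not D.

not D

(not D and A or not D and not A) and (A or not (not A or not E) or A) or not D
= (not D and A or not D and not A) and (A or A and E or A) or not D   — De Morgan
= (not D and A or not D and not A) and (A or A) or not D   — absorption
= (not D and A or not D and not A) and A or not D   — idempotence
= not D and A or not D   — distribution
= not D   — absorption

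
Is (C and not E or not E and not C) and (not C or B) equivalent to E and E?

No

E1: (C and not E or not E and not C) and (not C or B)
    = not E and (not C or B)   — distribution
E2: E and E
    = E   — idempotence
These differ: at B=0, C=0, E=1, E1 = 0 but E2 = 1.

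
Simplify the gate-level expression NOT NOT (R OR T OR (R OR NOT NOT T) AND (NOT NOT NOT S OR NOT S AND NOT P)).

NOT NOT (R OR T OR (R OR NOT NOT T) AND (NOT NOT NOT S OR NOT S AND NOT P))
= NOT NOT (R OR T OR (R OR NOT NOT T) AND (NOT S OR NOT S AND NOT P))   [double negation]
= NOT NOT (R OR T OR (R OR NOT NOT T) AND NOT S)   [absorption]
= R OR T OR (R OR NOT NOT T) AND NOT S   [double negation]
= R OR T OR (R OR T) AND NOT S   [double negation]
= R OR T   [absorption]

R OR T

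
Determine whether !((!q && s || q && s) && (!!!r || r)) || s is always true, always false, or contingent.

!((!q && s || q && s) && (!!!r || r)) || s
= !(s && (!!!r || r)) || s   [distribution]
= !(s && (!r || r)) || s   [double negation]
= !s || s   [complement / identity]
= true   [complement]

always true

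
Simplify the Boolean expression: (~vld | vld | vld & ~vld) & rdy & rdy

rdy

(~vld | vld | vld & ~vld) & rdy & rdy
= (~vld | vld) & rdy & rdy   [complement / identity]
= rdy & rdy   [complement / identity]
= rdy   [idempotence]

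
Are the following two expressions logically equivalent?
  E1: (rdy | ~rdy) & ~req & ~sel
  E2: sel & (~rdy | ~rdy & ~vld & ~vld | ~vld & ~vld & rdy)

E1: (rdy | ~rdy) & ~req & ~sel
    = ~req & ~sel   (complement / identity)
E2: sel & (~rdy | ~rdy & ~vld & ~vld | ~vld & ~vld & rdy)
    = sel & (~rdy | ~vld & ~vld)   (distribution)
    = sel & (~rdy | ~vld)   (idempotence)
These differ: at rdy=0, req=0, sel=0, vld=0, E1 = 1 but E2 = 0.

No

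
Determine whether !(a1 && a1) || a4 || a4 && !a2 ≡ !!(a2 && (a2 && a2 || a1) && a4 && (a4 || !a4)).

E1: !(a1 && a1) || a4 || a4 && !a2
    = !(a1 && a1) || a4   (absorption)
    = !a1 || a4   (idempotence)
E2: !!(a2 && (a2 && a2 || a1) && a4 && (a4 || !a4))
    = !!(a2 && (a2 && a2 || a1) && a4)   (complement / identity)
    = a2 && (a2 && a2 || a1) && a4   (double negation)
    = a2 && (a2 || a1) && a4   (idempotence)
    = a2 && a4   (absorption)
These differ: at a1=0, a2=0, a4=0, E1 = 1 but E2 = 0.

No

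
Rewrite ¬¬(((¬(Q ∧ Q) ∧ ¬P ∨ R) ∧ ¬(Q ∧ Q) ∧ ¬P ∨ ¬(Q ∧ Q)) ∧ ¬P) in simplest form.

¬¬(((¬(Q ∧ Q) ∧ ¬P ∨ R) ∧ ¬(Q ∧ Q) ∧ ¬P ∨ ¬(Q ∧ Q)) ∧ ¬P)
= ¬¬((¬(Q ∧ Q) ∧ ¬P ∨ ¬(Q ∧ Q)) ∧ ¬P)
= ¬¬(¬(Q ∧ Q) ∧ ¬P)
= ¬(Q ∧ Q) ∧ ¬P
= ¬Q ∧ ¬P

¬Q ∧ ¬P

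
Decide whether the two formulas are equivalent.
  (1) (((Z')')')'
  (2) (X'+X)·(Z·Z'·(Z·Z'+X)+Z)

Yes

E1: (((Z')')')'
    = (Z')'   [double negation]
    = Z   [double negation]
E2: (X'+X)·(Z·Z'·(Z·Z'+X)+Z)
    = Z·Z'·(Z·Z'+X)+Z   [complement / identity]
    = Z·Z'+Z   [absorption]
    = Z   [complement / identity]
Both reduce to Z, so they are equivalent.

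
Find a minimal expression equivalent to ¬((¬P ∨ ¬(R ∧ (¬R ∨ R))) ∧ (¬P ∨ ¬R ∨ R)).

P ∧ R

¬((¬P ∨ ¬(R ∧ (¬R ∨ R))) ∧ (¬P ∨ ¬R ∨ R))
= ¬((¬P ∨ ¬R) ∧ (¬P ∨ ¬R ∨ R))
= ¬(¬P ∨ ¬R)
= P ∧ R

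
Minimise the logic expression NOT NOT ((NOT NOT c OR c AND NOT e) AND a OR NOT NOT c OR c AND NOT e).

NOT NOT ((NOT NOT c OR c AND NOT e) AND a OR NOT NOT c OR c AND NOT e)
= NOT NOT (NOT NOT c OR c AND NOT e)
= NOT NOT (c OR c AND NOT e)
= NOT NOT c
= c

c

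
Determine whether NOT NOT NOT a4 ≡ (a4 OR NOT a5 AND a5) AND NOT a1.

No

E1: NOT NOT NOT a4
    = NOT a4   (double negation)
E2: (a4 OR NOT a5 AND a5) AND NOT a1
    = a4 AND NOT a1   (complement / identity)
These differ: at a1=1, a4=0, a5=0, E1 = 1 but E2 = 0.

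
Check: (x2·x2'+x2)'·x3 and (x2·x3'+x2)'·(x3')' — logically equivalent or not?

Yes

E1: (x2·x2'+x2)'·x3
    = x2'·x3   [complement / identity]
E2: (x2·x3'+x2)'·(x3')'
    = x2'·(x3')'   [absorption]
    = x2'·x3   [double negation]
Both reduce to x2'·x3, so they are equivalent.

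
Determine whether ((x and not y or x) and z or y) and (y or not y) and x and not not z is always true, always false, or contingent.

contingent

((x and not y or x) and z or y) and (y or not y) and x and not not z
= (x and z or y) and (y or not y) and x and not not z   [absorption]
= (x and z or y) and (y or not y) and x and z   [double negation]
= (x and z or y) and x and z   [complement / identity]
= x and z   [absorption]
This depends on x, z, so it is not a constant.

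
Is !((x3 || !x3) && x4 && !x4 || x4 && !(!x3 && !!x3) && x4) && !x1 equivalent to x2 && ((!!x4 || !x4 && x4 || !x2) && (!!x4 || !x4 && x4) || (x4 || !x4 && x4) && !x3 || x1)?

E1: !((x3 || !x3) && x4 && !x4 || x4 && !(!x3 && !!x3) && x4) && !x1
    = !((x3 || !x3) && x4 && !x4 || x4 && (x3 || !x3) && x4) && !x1
    = !((x3 || !x3) && x4) && !x1
    = !x4 && !x1
E2: x2 && ((!!x4 || !x4 && x4 || !x2) && (!!x4 || !x4 && x4) || (x4 || !x4 && x4) && !x3 || x1)
    = x2 && (!!x4 || !x4 && x4 || (x4 || !x4 && x4) && !x3 || x1)
    = x2 && (x4 || !x4 && x4 || (x4 || !x4 && x4) && !x3 || x1)
    = x2 && (x4 || !x4 && x4 || x1)
    = x2 && (x4 || x1)
These differ: at x1=1, x2=1, x3=0, x4=0, E1 = 0 but E2 = 1.

No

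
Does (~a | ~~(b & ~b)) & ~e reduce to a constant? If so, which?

no

(~a | ~~(b & ~b)) & ~e
= (~a | b & ~b) & ~e   (double negation)
= ~a & ~e   (complement / identity)
This depends on a, e, so it is not a constant.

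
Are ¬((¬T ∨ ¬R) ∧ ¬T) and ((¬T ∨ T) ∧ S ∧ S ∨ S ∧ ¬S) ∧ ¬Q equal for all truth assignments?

No

E1: ¬((¬T ∨ ¬R) ∧ ¬T)
    = ¬¬T   (absorption)
    = T   (double negation)
E2: ((¬T ∨ T) ∧ S ∧ S ∨ S ∧ ¬S) ∧ ¬Q
    = (S ∧ S ∨ S ∧ ¬S) ∧ ¬Q   (complement / identity)
    = S ∧ ¬Q   (distribution)
These differ: at Q=1, R=1, S=0, T=1, E1 = 1 but E2 = 0.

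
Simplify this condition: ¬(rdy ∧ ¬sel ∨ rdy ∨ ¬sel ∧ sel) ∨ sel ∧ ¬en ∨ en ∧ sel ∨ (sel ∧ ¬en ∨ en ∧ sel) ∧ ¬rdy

¬rdy ∨ sel

¬(rdy ∧ ¬sel ∨ rdy ∨ ¬sel ∧ sel) ∨ sel ∧ ¬en ∨ en ∧ sel ∨ (sel ∧ ¬en ∨ en ∧ sel) ∧ ¬rdy
= ¬(rdy ∧ ¬sel ∨ rdy ∨ ¬sel ∧ sel) ∨ sel ∧ ¬en ∨ en ∧ sel
= ¬(rdy ∧ ¬sel ∨ rdy ∨ ¬sel ∧ sel) ∨ sel
= ¬(rdy ∨ ¬sel ∧ sel) ∨ sel
= ¬rdy ∨ sel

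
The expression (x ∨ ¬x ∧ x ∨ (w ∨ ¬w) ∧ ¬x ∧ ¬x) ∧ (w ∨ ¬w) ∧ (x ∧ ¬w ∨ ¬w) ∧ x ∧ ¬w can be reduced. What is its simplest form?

(x ∨ ¬x ∧ x ∨ (w ∨ ¬w) ∧ ¬x ∧ ¬x) ∧ (w ∨ ¬w) ∧ (x ∧ ¬w ∨ ¬w) ∧ x ∧ ¬w
= (x ∨ ¬x ∧ x ∨ (w ∨ ¬w) ∧ ¬x ∧ ¬x) ∧ (x ∧ ¬w ∨ ¬w) ∧ x ∧ ¬w   — complement / identity
= (x ∨ ¬x ∧ x ∨ ¬x ∧ ¬x) ∧ (x ∧ ¬w ∨ ¬w) ∧ x ∧ ¬w   — complement / identity
= (x ∨ ¬x) ∧ (x ∧ ¬w ∨ ¬w) ∧ x ∧ ¬w   — distribution
= (x ∨ ¬x) ∧ x ∧ ¬w   — absorption
= x ∧ ¬w   — complement / identity

x ∧ ¬w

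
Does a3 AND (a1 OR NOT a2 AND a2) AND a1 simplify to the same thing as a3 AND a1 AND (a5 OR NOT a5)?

E1: a3 AND (a1 OR NOT a2 AND a2) AND a1
    = a3 AND a1 AND a1   [complement / identity]
    = a3 AND a1   [idempotence]
E2: a3 AND a1 AND (a5 OR NOT a5)
    = a3 AND a1   [complement / identity]
Both reduce to a3 AND a1, so they are equivalent.

Yes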